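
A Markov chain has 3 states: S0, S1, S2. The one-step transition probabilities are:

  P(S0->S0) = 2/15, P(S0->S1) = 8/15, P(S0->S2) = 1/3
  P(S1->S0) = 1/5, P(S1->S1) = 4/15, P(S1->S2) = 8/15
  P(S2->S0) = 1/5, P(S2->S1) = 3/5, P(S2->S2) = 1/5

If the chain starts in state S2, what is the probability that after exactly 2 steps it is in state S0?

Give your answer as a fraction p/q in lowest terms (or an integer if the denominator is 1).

Computing P^2 by repeated multiplication:
P^1 =
  S0: [2/15, 8/15, 1/3]
  S1: [1/5, 4/15, 8/15]
  S2: [1/5, 3/5, 1/5]
P^2 =
  S0: [43/225, 31/75, 89/225]
  S1: [14/75, 112/225, 71/225]
  S2: [14/75, 29/75, 32/75]

(P^2)[S2 -> S0] = 14/75

Answer: 14/75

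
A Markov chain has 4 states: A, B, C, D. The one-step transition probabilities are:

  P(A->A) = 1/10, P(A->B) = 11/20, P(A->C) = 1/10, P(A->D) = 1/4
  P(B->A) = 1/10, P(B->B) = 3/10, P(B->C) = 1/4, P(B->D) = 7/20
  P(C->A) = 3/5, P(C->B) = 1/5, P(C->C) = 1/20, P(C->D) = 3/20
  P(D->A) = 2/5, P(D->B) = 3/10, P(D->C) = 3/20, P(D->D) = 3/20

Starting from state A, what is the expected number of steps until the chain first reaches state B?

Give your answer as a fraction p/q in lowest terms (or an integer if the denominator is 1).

Let h_i = expected steps to first reach B from state i.
Boundary: h_B = 0.
First-step equations for the other states:
  h_A = 1 + 1/10*h_A + 11/20*h_B + 1/10*h_C + 1/4*h_D
  h_C = 1 + 3/5*h_A + 1/5*h_B + 1/20*h_C + 3/20*h_D
  h_D = 1 + 2/5*h_A + 3/10*h_B + 3/20*h_C + 3/20*h_D

Substituting h_B = 0 and rearranging gives the linear system (I - Q) h = 1:
  [9/10, -1/10, -1/4] . (h_A, h_C, h_D) = 1
  [-3/5, 19/20, -3/20] . (h_A, h_C, h_D) = 1
  [-2/5, -3/20, 17/20] . (h_A, h_C, h_D) = 1

Solving yields:
  h_A = 290/133
  h_C = 20/7
  h_D = 360/133

Starting state is A, so the expected hitting time is h_A = 290/133.

Answer: 290/133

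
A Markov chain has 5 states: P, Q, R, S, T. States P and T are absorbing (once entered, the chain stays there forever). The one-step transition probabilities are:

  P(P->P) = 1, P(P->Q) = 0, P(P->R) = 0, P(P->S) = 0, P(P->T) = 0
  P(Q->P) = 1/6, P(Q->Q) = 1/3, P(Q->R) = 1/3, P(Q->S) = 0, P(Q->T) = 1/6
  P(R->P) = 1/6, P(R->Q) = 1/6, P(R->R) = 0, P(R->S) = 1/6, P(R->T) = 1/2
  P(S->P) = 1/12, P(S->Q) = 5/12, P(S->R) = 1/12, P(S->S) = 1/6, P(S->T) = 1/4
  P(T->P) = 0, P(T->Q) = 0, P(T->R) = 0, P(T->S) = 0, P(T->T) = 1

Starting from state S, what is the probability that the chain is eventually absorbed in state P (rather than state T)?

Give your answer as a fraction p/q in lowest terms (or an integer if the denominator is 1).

Let a_i = P(absorbed in P | start in state i).
Boundary conditions: a_P = 1, a_T = 0.
For each transient state i, a_i = sum_j P(i->j) * a_j:
  a_Q = 1/6*a_P + 1/3*a_Q + 1/3*a_R + 0*a_S + 1/6*a_T
  a_R = 1/6*a_P + 1/6*a_Q + 0*a_R + 1/6*a_S + 1/2*a_T
  a_S = 1/12*a_P + 5/12*a_Q + 1/12*a_R + 1/6*a_S + 1/4*a_T

Substituting a_P = 1 and a_T = 0, rearrange to (I - Q) a = r where r[i] = P(i -> P):
  [2/3, -1/3, 0] . (a_Q, a_R, a_S) = 1/6
  [-1/6, 1, -1/6] . (a_Q, a_R, a_S) = 1/6
  [-5/12, -1/12, 5/6] . (a_Q, a_R, a_S) = 1/12

Solving yields:
  a_Q = 81/206
  a_R = 59/206
  a_S = 67/206

Starting state is S, so the absorption probability is a_S = 67/206.

Answer: 67/206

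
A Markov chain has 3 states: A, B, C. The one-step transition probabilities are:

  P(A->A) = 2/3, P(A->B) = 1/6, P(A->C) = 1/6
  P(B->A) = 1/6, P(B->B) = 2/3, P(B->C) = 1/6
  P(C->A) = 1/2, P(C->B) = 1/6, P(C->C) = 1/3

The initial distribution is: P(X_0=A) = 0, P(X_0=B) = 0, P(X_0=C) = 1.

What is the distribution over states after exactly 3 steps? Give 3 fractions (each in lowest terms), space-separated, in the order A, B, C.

Answer: 109/216 7/24 11/54

Derivation:
Propagating the distribution step by step (d_{t+1} = d_t * P):
d_0 = (A=0, B=0, C=1)
  d_1[A] = 0*2/3 + 0*1/6 + 1*1/2 = 1/2
  d_1[B] = 0*1/6 + 0*2/3 + 1*1/6 = 1/6
  d_1[C] = 0*1/6 + 0*1/6 + 1*1/3 = 1/3
d_1 = (A=1/2, B=1/6, C=1/3)
  d_2[A] = 1/2*2/3 + 1/6*1/6 + 1/3*1/2 = 19/36
  d_2[B] = 1/2*1/6 + 1/6*2/3 + 1/3*1/6 = 1/4
  d_2[C] = 1/2*1/6 + 1/6*1/6 + 1/3*1/3 = 2/9
d_2 = (A=19/36, B=1/4, C=2/9)
  d_3[A] = 19/36*2/3 + 1/4*1/6 + 2/9*1/2 = 109/216
  d_3[B] = 19/36*1/6 + 1/4*2/3 + 2/9*1/6 = 7/24
  d_3[C] = 19/36*1/6 + 1/4*1/6 + 2/9*1/3 = 11/54
d_3 = (A=109/216, B=7/24, C=11/54)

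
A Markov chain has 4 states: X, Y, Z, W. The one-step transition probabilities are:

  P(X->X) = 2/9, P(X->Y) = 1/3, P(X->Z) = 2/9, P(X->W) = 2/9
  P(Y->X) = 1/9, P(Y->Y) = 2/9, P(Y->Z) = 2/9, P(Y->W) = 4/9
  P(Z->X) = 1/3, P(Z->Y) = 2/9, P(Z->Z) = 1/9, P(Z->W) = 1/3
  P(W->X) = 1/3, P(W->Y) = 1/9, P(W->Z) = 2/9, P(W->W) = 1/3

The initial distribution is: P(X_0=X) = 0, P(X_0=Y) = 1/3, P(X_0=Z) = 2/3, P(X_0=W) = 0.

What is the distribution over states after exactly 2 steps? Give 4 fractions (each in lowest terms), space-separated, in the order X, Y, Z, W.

Propagating the distribution step by step (d_{t+1} = d_t * P):
d_0 = (X=0, Y=1/3, Z=2/3, W=0)
  d_1[X] = 0*2/9 + 1/3*1/9 + 2/3*1/3 + 0*1/3 = 7/27
  d_1[Y] = 0*1/3 + 1/3*2/9 + 2/3*2/9 + 0*1/9 = 2/9
  d_1[Z] = 0*2/9 + 1/3*2/9 + 2/3*1/9 + 0*2/9 = 4/27
  d_1[W] = 0*2/9 + 1/3*4/9 + 2/3*1/3 + 0*1/3 = 10/27
d_1 = (X=7/27, Y=2/9, Z=4/27, W=10/27)
  d_2[X] = 7/27*2/9 + 2/9*1/9 + 4/27*1/3 + 10/27*1/3 = 62/243
  d_2[Y] = 7/27*1/3 + 2/9*2/9 + 4/27*2/9 + 10/27*1/9 = 17/81
  d_2[Z] = 7/27*2/9 + 2/9*2/9 + 4/27*1/9 + 10/27*2/9 = 50/243
  d_2[W] = 7/27*2/9 + 2/9*4/9 + 4/27*1/3 + 10/27*1/3 = 80/243
d_2 = (X=62/243, Y=17/81, Z=50/243, W=80/243)

Answer: 62/243 17/81 50/243 80/243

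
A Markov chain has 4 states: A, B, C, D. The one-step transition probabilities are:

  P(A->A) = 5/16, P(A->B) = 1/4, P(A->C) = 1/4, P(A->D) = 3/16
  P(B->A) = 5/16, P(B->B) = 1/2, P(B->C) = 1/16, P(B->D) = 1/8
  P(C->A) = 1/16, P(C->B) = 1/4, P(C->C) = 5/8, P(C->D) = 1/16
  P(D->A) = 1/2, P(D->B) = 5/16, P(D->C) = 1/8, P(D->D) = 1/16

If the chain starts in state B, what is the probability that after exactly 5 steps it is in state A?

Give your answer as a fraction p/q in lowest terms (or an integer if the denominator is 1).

Computing P^5 by repeated multiplication:
P^1 =
  A: [5/16, 1/4, 1/4, 3/16]
  B: [5/16, 1/2, 1/16, 1/8]
  C: [1/16, 1/4, 5/8, 1/16]
  D: [1/2, 5/16, 1/8, 1/16]
P^2 =
  A: [73/256, 83/256, 35/128, 15/128]
  B: [41/128, 49/128, 21/128, 17/128]
  C: [43/256, 81/256, 55/128, 11/128]
  D: [75/256, 85/256, 59/256, 37/256]
P^3 =
  A: [545/2048, 693/2048, 1135/4096, 485/4096]
  B: [607/2048, 725/2048, 457/2048, 259/2048]
  C: [453/2048, 685/2048, 1397/4096, 423/4096]
  D: [1155/4096, 1401/4096, 1049/4096, 491/4096]
P^4 =
  A: [17395/65536, 22413/65536, 9033/32768, 3831/32768]
  B: [9189/32768, 11351/32768, 8241/32768, 3987/32768]
  C: [16161/65536, 22287/65536, 9905/32768, 3639/32768]
  D: [17757/65536, 22479/65536, 17493/65536, 7807/65536]
P^5 =
  A: [139201/524288, 179729/524288, 287977/1048576, 122739/1048576]
  B: [142837/524288, 180463/524288, 138491/524288, 62497/524288]
  C: [135137/524288, 179285/524288, 299587/1048576, 120145/1048576]
  D: [281129/1048576, 359867/1048576, 284051/1048576, 123529/1048576]

(P^5)[B -> A] = 142837/524288

Answer: 142837/524288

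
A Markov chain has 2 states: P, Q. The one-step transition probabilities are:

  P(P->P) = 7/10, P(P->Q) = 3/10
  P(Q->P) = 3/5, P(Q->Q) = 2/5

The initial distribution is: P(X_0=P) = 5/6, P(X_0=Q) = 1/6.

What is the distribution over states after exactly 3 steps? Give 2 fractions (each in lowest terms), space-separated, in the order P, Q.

Answer: 4001/6000 1999/6000

Derivation:
Propagating the distribution step by step (d_{t+1} = d_t * P):
d_0 = (P=5/6, Q=1/6)
  d_1[P] = 5/6*7/10 + 1/6*3/5 = 41/60
  d_1[Q] = 5/6*3/10 + 1/6*2/5 = 19/60
d_1 = (P=41/60, Q=19/60)
  d_2[P] = 41/60*7/10 + 19/60*3/5 = 401/600
  d_2[Q] = 41/60*3/10 + 19/60*2/5 = 199/600
d_2 = (P=401/600, Q=199/600)
  d_3[P] = 401/600*7/10 + 199/600*3/5 = 4001/6000
  d_3[Q] = 401/600*3/10 + 199/600*2/5 = 1999/6000
d_3 = (P=4001/6000, Q=1999/6000)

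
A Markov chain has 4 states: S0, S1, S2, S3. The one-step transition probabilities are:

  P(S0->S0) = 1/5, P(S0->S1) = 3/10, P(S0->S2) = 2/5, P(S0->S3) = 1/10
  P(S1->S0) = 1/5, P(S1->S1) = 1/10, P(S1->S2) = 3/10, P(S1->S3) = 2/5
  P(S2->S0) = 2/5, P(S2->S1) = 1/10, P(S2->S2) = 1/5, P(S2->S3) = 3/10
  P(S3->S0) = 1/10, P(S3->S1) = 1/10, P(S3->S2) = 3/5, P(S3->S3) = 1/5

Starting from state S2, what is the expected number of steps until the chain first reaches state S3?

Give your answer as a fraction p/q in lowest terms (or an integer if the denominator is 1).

Let h_i = expected steps to first reach S3 from state i.
Boundary: h_S3 = 0.
First-step equations for the other states:
  h_S0 = 1 + 1/5*h_S0 + 3/10*h_S1 + 2/5*h_S2 + 1/10*h_S3
  h_S1 = 1 + 1/5*h_S0 + 1/10*h_S1 + 3/10*h_S2 + 2/5*h_S3
  h_S2 = 1 + 2/5*h_S0 + 1/10*h_S1 + 1/5*h_S2 + 3/10*h_S3

Substituting h_S3 = 0 and rearranging gives the linear system (I - Q) h = 1:
  [4/5, -3/10, -2/5] . (h_S0, h_S1, h_S2) = 1
  [-1/5, 9/10, -3/10] . (h_S0, h_S1, h_S2) = 1
  [-2/5, -1/10, 4/5] . (h_S0, h_S1, h_S2) = 1

Solving yields:
  h_S0 = 355/79
  h_S1 = 270/79
  h_S2 = 310/79

Starting state is S2, so the expected hitting time is h_S2 = 310/79.

Answer: 310/79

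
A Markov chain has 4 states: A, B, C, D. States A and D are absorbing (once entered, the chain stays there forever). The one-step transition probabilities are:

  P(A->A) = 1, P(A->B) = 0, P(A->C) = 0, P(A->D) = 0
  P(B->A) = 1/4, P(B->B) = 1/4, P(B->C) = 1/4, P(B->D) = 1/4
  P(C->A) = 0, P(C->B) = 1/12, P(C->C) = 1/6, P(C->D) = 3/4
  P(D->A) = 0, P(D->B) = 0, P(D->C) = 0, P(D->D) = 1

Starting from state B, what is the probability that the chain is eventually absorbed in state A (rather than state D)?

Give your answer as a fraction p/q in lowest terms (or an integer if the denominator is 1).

Answer: 10/29

Derivation:
Let a_i = P(absorbed in A | start in state i).
Boundary conditions: a_A = 1, a_D = 0.
For each transient state i, a_i = sum_j P(i->j) * a_j:
  a_B = 1/4*a_A + 1/4*a_B + 1/4*a_C + 1/4*a_D
  a_C = 0*a_A + 1/12*a_B + 1/6*a_C + 3/4*a_D

Substituting a_A = 1 and a_D = 0, rearrange to (I - Q) a = r where r[i] = P(i -> A):
  [3/4, -1/4] . (a_B, a_C) = 1/4
  [-1/12, 5/6] . (a_B, a_C) = 0

Solving yields:
  a_B = 10/29
  a_C = 1/29

Starting state is B, so the absorption probability is a_B = 10/29.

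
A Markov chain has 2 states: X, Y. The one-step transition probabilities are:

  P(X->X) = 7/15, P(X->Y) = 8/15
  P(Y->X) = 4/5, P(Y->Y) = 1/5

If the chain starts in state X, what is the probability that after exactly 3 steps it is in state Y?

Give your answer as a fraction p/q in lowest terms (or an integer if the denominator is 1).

Answer: 56/135

Derivation:
Computing P^3 by repeated multiplication:
P^1 =
  X: [7/15, 8/15]
  Y: [4/5, 1/5]
P^2 =
  X: [29/45, 16/45]
  Y: [8/15, 7/15]
P^3 =
  X: [79/135, 56/135]
  Y: [28/45, 17/45]

(P^3)[X -> Y] = 56/135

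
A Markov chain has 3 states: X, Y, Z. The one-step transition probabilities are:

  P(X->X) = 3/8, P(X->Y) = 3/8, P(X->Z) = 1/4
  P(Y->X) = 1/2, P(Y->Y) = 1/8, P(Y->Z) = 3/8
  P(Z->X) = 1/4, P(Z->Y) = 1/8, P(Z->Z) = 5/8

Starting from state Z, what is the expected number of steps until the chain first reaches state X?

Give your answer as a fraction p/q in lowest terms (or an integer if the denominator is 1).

Let h_i = expected steps to first reach X from state i.
Boundary: h_X = 0.
First-step equations for the other states:
  h_Y = 1 + 1/2*h_X + 1/8*h_Y + 3/8*h_Z
  h_Z = 1 + 1/4*h_X + 1/8*h_Y + 5/8*h_Z

Substituting h_X = 0 and rearranging gives the linear system (I - Q) h = 1:
  [7/8, -3/8] . (h_Y, h_Z) = 1
  [-1/8, 3/8] . (h_Y, h_Z) = 1

Solving yields:
  h_Y = 8/3
  h_Z = 32/9

Starting state is Z, so the expected hitting time is h_Z = 32/9.

Answer: 32/9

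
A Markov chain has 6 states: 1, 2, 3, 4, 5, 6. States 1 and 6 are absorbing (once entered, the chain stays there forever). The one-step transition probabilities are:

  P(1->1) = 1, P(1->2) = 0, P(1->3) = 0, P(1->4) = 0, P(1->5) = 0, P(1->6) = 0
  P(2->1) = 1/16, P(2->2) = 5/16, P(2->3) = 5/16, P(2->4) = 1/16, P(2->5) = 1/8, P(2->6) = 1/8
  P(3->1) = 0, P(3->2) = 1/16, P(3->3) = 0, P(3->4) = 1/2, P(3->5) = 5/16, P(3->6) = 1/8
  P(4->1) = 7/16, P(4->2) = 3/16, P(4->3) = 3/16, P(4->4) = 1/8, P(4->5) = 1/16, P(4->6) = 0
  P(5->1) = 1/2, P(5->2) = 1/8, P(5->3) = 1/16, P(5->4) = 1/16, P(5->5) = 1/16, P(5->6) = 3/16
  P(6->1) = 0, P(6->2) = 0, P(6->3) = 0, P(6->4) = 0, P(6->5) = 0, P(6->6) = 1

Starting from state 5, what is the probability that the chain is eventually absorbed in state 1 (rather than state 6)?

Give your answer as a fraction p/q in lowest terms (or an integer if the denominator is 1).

Let a_i = P(absorbed in 1 | start in state i).
Boundary conditions: a_1 = 1, a_6 = 0.
For each transient state i, a_i = sum_j P(i->j) * a_j:
  a_2 = 1/16*a_1 + 5/16*a_2 + 5/16*a_3 + 1/16*a_4 + 1/8*a_5 + 1/8*a_6
  a_3 = 0*a_1 + 1/16*a_2 + 0*a_3 + 1/2*a_4 + 5/16*a_5 + 1/8*a_6
  a_4 = 7/16*a_1 + 3/16*a_2 + 3/16*a_3 + 1/8*a_4 + 1/16*a_5 + 0*a_6
  a_5 = 1/2*a_1 + 1/8*a_2 + 1/16*a_3 + 1/16*a_4 + 1/16*a_5 + 3/16*a_6

Substituting a_1 = 1 and a_6 = 0, rearrange to (I - Q) a = r where r[i] = P(i -> 1):
  [11/16, -5/16, -1/16, -1/8] . (a_2, a_3, a_4, a_5) = 1/16
  [-1/16, 1, -1/2, -5/16] . (a_2, a_3, a_4, a_5) = 0
  [-3/16, -3/16, 7/8, -1/16] . (a_2, a_3, a_4, a_5) = 7/16
  [-1/8, -1/16, -1/16, 15/16] . (a_2, a_3, a_4, a_5) = 1/2

Solving yields:
  a_2 = 3163/5262
  a_3 = 1769/2631
  a_4 = 1445/1754
  a_5 = 1251/1754

Starting state is 5, so the absorption probability is a_5 = 1251/1754.

Answer: 1251/1754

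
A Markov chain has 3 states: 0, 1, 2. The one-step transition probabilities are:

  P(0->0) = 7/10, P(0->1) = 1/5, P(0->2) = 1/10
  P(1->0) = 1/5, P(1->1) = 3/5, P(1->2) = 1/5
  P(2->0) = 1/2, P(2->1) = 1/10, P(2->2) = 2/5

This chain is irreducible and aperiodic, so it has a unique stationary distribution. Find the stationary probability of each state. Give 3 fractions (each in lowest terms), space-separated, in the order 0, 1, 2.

The stationary distribution satisfies pi = pi * P, i.e.:
  pi_0 = 7/10*pi_0 + 1/5*pi_1 + 1/2*pi_2
  pi_1 = 1/5*pi_0 + 3/5*pi_1 + 1/10*pi_2
  pi_2 = 1/10*pi_0 + 1/5*pi_1 + 2/5*pi_2
with normalization: pi_0 + pi_1 + pi_2 = 1.

Using the first 2 balance equations plus normalization, the linear system A*pi = b is:
  [-3/10, 1/5, 1/2] . pi = 0
  [1/5, -2/5, 1/10] . pi = 0
  [1, 1, 1] . pi = 1

Solving yields:
  pi_0 = 22/43
  pi_1 = 13/43
  pi_2 = 8/43

Verification (pi * P):
  22/43*7/10 + 13/43*1/5 + 8/43*1/2 = 22/43 = pi_0  (ok)
  22/43*1/5 + 13/43*3/5 + 8/43*1/10 = 13/43 = pi_1  (ok)
  22/43*1/10 + 13/43*1/5 + 8/43*2/5 = 8/43 = pi_2  (ok)

Answer: 22/43 13/43 8/43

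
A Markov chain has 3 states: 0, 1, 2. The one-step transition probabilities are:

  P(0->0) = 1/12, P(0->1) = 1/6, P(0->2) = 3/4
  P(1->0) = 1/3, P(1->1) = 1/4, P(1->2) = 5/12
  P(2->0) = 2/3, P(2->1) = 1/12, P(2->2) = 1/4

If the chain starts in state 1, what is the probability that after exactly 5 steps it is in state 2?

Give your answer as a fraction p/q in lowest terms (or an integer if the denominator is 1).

Computing P^5 by repeated multiplication:
P^1 =
  0: [1/12, 1/6, 3/4]
  1: [1/3, 1/4, 5/12]
  2: [2/3, 1/12, 1/4]
P^2 =
  0: [9/16, 17/144, 23/72]
  1: [7/18, 11/72, 11/24]
  2: [1/4, 11/72, 43/72]
P^3 =
  0: [517/1728, 259/1728, 119/216]
  1: [7/18, 61/432, 203/432]
  2: [203/432, 7/54, 173/432]
P^4 =
  0: [9169/20736, 307/2304, 2201/5184]
  1: [509/1296, 361/2592, 1213/2592]
  2: [1811/5184, 83/576, 1313/2592]
P^5 =
  0: [90653/248832, 35431/248832, 10229/20736]
  1: [6083/15552, 361/2592, 7303/15552]
  2: [25807/62208, 8489/62208, 1163/2592]

(P^5)[1 -> 2] = 7303/15552

Answer: 7303/15552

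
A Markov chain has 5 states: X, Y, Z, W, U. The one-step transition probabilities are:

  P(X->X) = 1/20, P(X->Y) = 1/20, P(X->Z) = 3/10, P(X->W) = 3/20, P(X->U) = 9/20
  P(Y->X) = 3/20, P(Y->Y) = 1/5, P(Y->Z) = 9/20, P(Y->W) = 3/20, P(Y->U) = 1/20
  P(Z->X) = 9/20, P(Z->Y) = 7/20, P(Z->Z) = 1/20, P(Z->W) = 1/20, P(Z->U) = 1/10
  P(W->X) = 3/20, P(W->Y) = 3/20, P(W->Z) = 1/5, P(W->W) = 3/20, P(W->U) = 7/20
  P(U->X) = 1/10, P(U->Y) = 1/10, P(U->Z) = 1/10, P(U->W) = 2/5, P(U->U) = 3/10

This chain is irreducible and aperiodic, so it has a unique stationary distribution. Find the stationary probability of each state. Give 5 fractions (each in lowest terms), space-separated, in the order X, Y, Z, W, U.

Answer: 16423/90979 15332/90979 18576/90979 17561/90979 23087/90979

Derivation:
The stationary distribution satisfies pi = pi * P, i.e.:
  pi_X = 1/20*pi_X + 3/20*pi_Y + 9/20*pi_Z + 3/20*pi_W + 1/10*pi_U
  pi_Y = 1/20*pi_X + 1/5*pi_Y + 7/20*pi_Z + 3/20*pi_W + 1/10*pi_U
  pi_Z = 3/10*pi_X + 9/20*pi_Y + 1/20*pi_Z + 1/5*pi_W + 1/10*pi_U
  pi_W = 3/20*pi_X + 3/20*pi_Y + 1/20*pi_Z + 3/20*pi_W + 2/5*pi_U
  pi_U = 9/20*pi_X + 1/20*pi_Y + 1/10*pi_Z + 7/20*pi_W + 3/10*pi_U
with normalization: pi_X + pi_Y + pi_Z + pi_W + pi_U = 1.

Using the first 4 balance equations plus normalization, the linear system A*pi = b is:
  [-19/20, 3/20, 9/20, 3/20, 1/10] . pi = 0
  [1/20, -4/5, 7/20, 3/20, 1/10] . pi = 0
  [3/10, 9/20, -19/20, 1/5, 1/10] . pi = 0
  [3/20, 3/20, 1/20, -17/20, 2/5] . pi = 0
  [1, 1, 1, 1, 1] . pi = 1

Solving yields:
  pi_X = 16423/90979
  pi_Y = 15332/90979
  pi_Z = 18576/90979
  pi_W = 17561/90979
  pi_U = 23087/90979

Verification (pi * P):
  16423/90979*1/20 + 15332/90979*3/20 + 18576/90979*9/20 + 17561/90979*3/20 + 23087/90979*1/10 = 16423/90979 = pi_X  (ok)
  16423/90979*1/20 + 15332/90979*1/5 + 18576/90979*7/20 + 17561/90979*3/20 + 23087/90979*1/10 = 15332/90979 = pi_Y  (ok)
  16423/90979*3/10 + 15332/90979*9/20 + 18576/90979*1/20 + 17561/90979*1/5 + 23087/90979*1/10 = 18576/90979 = pi_Z  (ok)
  16423/90979*3/20 + 15332/90979*3/20 + 18576/90979*1/20 + 17561/90979*3/20 + 23087/90979*2/5 = 17561/90979 = pi_W  (ok)
  16423/90979*9/20 + 15332/90979*1/20 + 18576/90979*1/10 + 17561/90979*7/20 + 23087/90979*3/10 = 23087/90979 = pi_U  (ok)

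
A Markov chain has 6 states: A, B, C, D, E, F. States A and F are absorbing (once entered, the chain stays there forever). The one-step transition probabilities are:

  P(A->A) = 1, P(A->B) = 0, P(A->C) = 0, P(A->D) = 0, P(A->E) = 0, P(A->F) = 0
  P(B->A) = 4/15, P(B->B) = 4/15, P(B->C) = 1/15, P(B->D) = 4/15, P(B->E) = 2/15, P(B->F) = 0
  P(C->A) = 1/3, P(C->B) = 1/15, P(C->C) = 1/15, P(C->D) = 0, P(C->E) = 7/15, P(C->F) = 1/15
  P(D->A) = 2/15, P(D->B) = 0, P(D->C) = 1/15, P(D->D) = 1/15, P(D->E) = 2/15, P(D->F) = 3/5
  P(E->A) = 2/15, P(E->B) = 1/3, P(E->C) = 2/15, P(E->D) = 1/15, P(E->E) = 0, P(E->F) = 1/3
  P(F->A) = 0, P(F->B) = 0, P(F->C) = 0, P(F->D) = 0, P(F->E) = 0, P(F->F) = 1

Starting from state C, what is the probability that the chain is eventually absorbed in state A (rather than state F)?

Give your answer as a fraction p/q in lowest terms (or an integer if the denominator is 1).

Answer: 16118/26307

Derivation:
Let a_i = P(absorbed in A | start in state i).
Boundary conditions: a_A = 1, a_F = 0.
For each transient state i, a_i = sum_j P(i->j) * a_j:
  a_B = 4/15*a_A + 4/15*a_B + 1/15*a_C + 4/15*a_D + 2/15*a_E + 0*a_F
  a_C = 1/3*a_A + 1/15*a_B + 1/15*a_C + 0*a_D + 7/15*a_E + 1/15*a_F
  a_D = 2/15*a_A + 0*a_B + 1/15*a_C + 1/15*a_D + 2/15*a_E + 3/5*a_F
  a_E = 2/15*a_A + 1/3*a_B + 2/15*a_C + 1/15*a_D + 0*a_E + 1/3*a_F

Substituting a_A = 1 and a_F = 0, rearrange to (I - Q) a = r where r[i] = P(i -> A):
  [11/15, -1/15, -4/15, -2/15] . (a_B, a_C, a_D, a_E) = 4/15
  [-1/15, 14/15, 0, -7/15] . (a_B, a_C, a_D, a_E) = 1/3
  [0, -1/15, 14/15, -2/15] . (a_B, a_C, a_D, a_E) = 2/15
  [-1/3, -2/15, -1/15, 1] . (a_B, a_C, a_D, a_E) = 2/15

Solving yields:
  a_B = 1716/2923
  a_C = 16118/26307
  a_D = 6515/26307
  a_E = 11239/26307

Starting state is C, so the absorption probability is a_C = 16118/26307.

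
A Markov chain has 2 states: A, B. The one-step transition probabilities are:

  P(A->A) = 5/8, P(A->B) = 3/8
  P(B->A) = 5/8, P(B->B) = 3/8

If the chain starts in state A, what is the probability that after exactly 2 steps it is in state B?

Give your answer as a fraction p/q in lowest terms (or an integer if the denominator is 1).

Computing P^2 by repeated multiplication:
P^1 =
  A: [5/8, 3/8]
  B: [5/8, 3/8]
P^2 =
  A: [5/8, 3/8]
  B: [5/8, 3/8]

(P^2)[A -> B] = 3/8

Answer: 3/8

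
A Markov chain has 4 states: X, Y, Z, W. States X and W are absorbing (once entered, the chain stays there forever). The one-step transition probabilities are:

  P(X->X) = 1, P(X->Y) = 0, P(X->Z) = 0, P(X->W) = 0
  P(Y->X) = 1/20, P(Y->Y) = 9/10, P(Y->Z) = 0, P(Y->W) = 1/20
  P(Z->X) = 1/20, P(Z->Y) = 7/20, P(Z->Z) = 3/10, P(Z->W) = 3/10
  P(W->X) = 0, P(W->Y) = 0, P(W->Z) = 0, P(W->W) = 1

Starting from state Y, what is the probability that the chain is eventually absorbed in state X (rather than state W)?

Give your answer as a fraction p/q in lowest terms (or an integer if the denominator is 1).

Let a_i = P(absorbed in X | start in state i).
Boundary conditions: a_X = 1, a_W = 0.
For each transient state i, a_i = sum_j P(i->j) * a_j:
  a_Y = 1/20*a_X + 9/10*a_Y + 0*a_Z + 1/20*a_W
  a_Z = 1/20*a_X + 7/20*a_Y + 3/10*a_Z + 3/10*a_W

Substituting a_X = 1 and a_W = 0, rearrange to (I - Q) a = r where r[i] = P(i -> X):
  [1/10, 0] . (a_Y, a_Z) = 1/20
  [-7/20, 7/10] . (a_Y, a_Z) = 1/20

Solving yields:
  a_Y = 1/2
  a_Z = 9/28

Starting state is Y, so the absorption probability is a_Y = 1/2.

Answer: 1/2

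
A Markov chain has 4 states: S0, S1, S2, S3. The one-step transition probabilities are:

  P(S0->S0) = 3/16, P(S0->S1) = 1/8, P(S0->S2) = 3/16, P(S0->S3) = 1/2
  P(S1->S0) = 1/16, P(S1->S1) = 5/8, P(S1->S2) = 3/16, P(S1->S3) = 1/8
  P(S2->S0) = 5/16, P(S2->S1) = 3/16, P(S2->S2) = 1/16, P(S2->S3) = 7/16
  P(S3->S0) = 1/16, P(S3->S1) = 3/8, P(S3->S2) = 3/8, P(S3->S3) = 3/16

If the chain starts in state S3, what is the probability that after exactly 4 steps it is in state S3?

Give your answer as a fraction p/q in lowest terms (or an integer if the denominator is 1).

Computing P^4 by repeated multiplication:
P^1 =
  S0: [3/16, 1/8, 3/16, 1/2]
  S1: [1/16, 5/8, 3/16, 1/8]
  S2: [5/16, 3/16, 1/16, 7/16]
  S3: [1/16, 3/8, 3/8, 3/16]
P^2 =
  S0: [17/128, 83/256, 33/128, 73/256]
  S1: [15/128, 123/256, 3/16, 55/256]
  S2: [15/128, 85/256, 67/256, 37/128]
  S3: [21/128, 49/128, 45/256, 71/256]
P^3 =
  S0: [147/1024, 767/2048, 855/4096, 1119/4096]
  S1: [127/1024, 441/1024, 837/4096, 987/4096]
  S2: [73/512, 1555/4096, 107/512, 1101/4096]
  S3: [65/512, 1625/4096, 891/4096, 265/1024]
P^4 =
  S0: [2173/16384, 25795/65536, 13935/65536, 8557/32768]
  S1: [2115/16384, 27089/65536, 13575/65536, 4103/16384]
  S2: [543/4096, 6473/16384, 13879/65536, 17077/65536]
  S3: [2175/16384, 26323/65536, 6843/32768, 16827/65536]

(P^4)[S3 -> S3] = 16827/65536

Answer: 16827/65536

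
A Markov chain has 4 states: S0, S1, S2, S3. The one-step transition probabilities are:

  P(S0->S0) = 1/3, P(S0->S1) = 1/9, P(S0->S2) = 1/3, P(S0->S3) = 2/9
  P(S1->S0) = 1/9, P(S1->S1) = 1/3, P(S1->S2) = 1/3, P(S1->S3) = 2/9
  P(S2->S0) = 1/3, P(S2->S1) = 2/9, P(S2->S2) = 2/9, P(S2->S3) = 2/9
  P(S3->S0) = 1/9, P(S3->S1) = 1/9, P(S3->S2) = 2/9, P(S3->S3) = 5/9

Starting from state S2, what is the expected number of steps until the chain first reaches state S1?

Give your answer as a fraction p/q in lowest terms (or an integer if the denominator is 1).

Let h_i = expected steps to first reach S1 from state i.
Boundary: h_S1 = 0.
First-step equations for the other states:
  h_S0 = 1 + 1/3*h_S0 + 1/9*h_S1 + 1/3*h_S2 + 2/9*h_S3
  h_S2 = 1 + 1/3*h_S0 + 2/9*h_S1 + 2/9*h_S2 + 2/9*h_S3
  h_S3 = 1 + 1/9*h_S0 + 1/9*h_S1 + 2/9*h_S2 + 5/9*h_S3

Substituting h_S1 = 0 and rearranging gives the linear system (I - Q) h = 1:
  [2/3, -1/3, -2/9] . (h_S0, h_S2, h_S3) = 1
  [-1/3, 7/9, -2/9] . (h_S0, h_S2, h_S3) = 1
  [-1/9, -2/9, 4/9] . (h_S0, h_S2, h_S3) = 1

Solving yields:
  h_S0 = 135/19
  h_S2 = 243/38
  h_S3 = 549/76

Starting state is S2, so the expected hitting time is h_S2 = 243/38.

Answer: 243/38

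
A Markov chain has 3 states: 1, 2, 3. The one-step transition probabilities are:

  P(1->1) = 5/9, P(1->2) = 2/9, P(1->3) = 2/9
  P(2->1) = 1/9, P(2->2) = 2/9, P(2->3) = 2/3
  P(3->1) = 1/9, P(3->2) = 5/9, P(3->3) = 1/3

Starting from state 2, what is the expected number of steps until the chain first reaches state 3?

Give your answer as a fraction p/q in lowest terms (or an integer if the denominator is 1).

Let h_i = expected steps to first reach 3 from state i.
Boundary: h_3 = 0.
First-step equations for the other states:
  h_1 = 1 + 5/9*h_1 + 2/9*h_2 + 2/9*h_3
  h_2 = 1 + 1/9*h_1 + 2/9*h_2 + 2/3*h_3

Substituting h_3 = 0 and rearranging gives the linear system (I - Q) h = 1:
  [4/9, -2/9] . (h_1, h_2) = 1
  [-1/9, 7/9] . (h_1, h_2) = 1

Solving yields:
  h_1 = 81/26
  h_2 = 45/26

Starting state is 2, so the expected hitting time is h_2 = 45/26.

Answer: 45/26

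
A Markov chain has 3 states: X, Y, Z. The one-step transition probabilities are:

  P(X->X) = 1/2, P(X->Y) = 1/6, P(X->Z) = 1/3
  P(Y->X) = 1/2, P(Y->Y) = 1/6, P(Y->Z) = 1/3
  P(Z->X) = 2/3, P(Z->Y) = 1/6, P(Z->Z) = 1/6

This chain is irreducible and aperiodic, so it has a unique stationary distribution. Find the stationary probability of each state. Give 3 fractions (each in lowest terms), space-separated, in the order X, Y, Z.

Answer: 23/42 1/6 2/7

Derivation:
The stationary distribution satisfies pi = pi * P, i.e.:
  pi_X = 1/2*pi_X + 1/2*pi_Y + 2/3*pi_Z
  pi_Y = 1/6*pi_X + 1/6*pi_Y + 1/6*pi_Z
  pi_Z = 1/3*pi_X + 1/3*pi_Y + 1/6*pi_Z
with normalization: pi_X + pi_Y + pi_Z = 1.

Using the first 2 balance equations plus normalization, the linear system A*pi = b is:
  [-1/2, 1/2, 2/3] . pi = 0
  [1/6, -5/6, 1/6] . pi = 0
  [1, 1, 1] . pi = 1

Solving yields:
  pi_X = 23/42
  pi_Y = 1/6
  pi_Z = 2/7

Verification (pi * P):
  23/42*1/2 + 1/6*1/2 + 2/7*2/3 = 23/42 = pi_X  (ok)
  23/42*1/6 + 1/6*1/6 + 2/7*1/6 = 1/6 = pi_Y  (ok)
  23/42*1/3 + 1/6*1/3 + 2/7*1/6 = 2/7 = pi_Z  (ok)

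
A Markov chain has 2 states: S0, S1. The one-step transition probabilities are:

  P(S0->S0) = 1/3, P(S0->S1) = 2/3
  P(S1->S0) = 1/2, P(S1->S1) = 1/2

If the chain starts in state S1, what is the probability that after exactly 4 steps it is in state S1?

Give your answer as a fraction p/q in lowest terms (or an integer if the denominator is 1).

Computing P^4 by repeated multiplication:
P^1 =
  S0: [1/3, 2/3]
  S1: [1/2, 1/2]
P^2 =
  S0: [4/9, 5/9]
  S1: [5/12, 7/12]
P^3 =
  S0: [23/54, 31/54]
  S1: [31/72, 41/72]
P^4 =
  S0: [139/324, 185/324]
  S1: [185/432, 247/432]

(P^4)[S1 -> S1] = 247/432

Answer: 247/432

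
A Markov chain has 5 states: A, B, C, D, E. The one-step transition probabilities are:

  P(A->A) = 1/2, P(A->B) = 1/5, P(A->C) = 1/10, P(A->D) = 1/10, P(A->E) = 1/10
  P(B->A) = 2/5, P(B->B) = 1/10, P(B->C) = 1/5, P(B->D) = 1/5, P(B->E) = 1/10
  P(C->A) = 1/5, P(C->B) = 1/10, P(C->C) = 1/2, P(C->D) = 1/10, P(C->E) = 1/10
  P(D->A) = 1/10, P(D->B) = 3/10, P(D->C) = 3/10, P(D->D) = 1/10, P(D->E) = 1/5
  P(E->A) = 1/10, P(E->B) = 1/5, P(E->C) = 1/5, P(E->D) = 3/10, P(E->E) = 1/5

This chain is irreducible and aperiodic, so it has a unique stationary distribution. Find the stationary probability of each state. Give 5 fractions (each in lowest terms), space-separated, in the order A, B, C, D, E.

The stationary distribution satisfies pi = pi * P, i.e.:
  pi_A = 1/2*pi_A + 2/5*pi_B + 1/5*pi_C + 1/10*pi_D + 1/10*pi_E
  pi_B = 1/5*pi_A + 1/10*pi_B + 1/10*pi_C + 3/10*pi_D + 1/5*pi_E
  pi_C = 1/10*pi_A + 1/5*pi_B + 1/2*pi_C + 3/10*pi_D + 1/5*pi_E
  pi_D = 1/10*pi_A + 1/5*pi_B + 1/10*pi_C + 1/10*pi_D + 3/10*pi_E
  pi_E = 1/10*pi_A + 1/10*pi_B + 1/10*pi_C + 1/5*pi_D + 1/5*pi_E
with normalization: pi_A + pi_B + pi_C + pi_D + pi_E = 1.

Using the first 4 balance equations plus normalization, the linear system A*pi = b is:
  [-1/2, 2/5, 1/5, 1/10, 1/10] . pi = 0
  [1/5, -9/10, 1/10, 3/10, 1/5] . pi = 0
  [1/10, 1/5, -1/2, 3/10, 1/5] . pi = 0
  [1/10, 1/5, 1/10, -9/10, 3/10] . pi = 0
  [1, 1, 1, 1, 1] . pi = 1

Solving yields:
  pi_A = 1735/5861
  pi_B = 1001/5861
  pi_C = 1546/5861
  pi_D = 835/5861
  pi_E = 744/5861

Verification (pi * P):
  1735/5861*1/2 + 1001/5861*2/5 + 1546/5861*1/5 + 835/5861*1/10 + 744/5861*1/10 = 1735/5861 = pi_A  (ok)
  1735/5861*1/5 + 1001/5861*1/10 + 1546/5861*1/10 + 835/5861*3/10 + 744/5861*1/5 = 1001/5861 = pi_B  (ok)
  1735/5861*1/10 + 1001/5861*1/5 + 1546/5861*1/2 + 835/5861*3/10 + 744/5861*1/5 = 1546/5861 = pi_C  (ok)
  1735/5861*1/10 + 1001/5861*1/5 + 1546/5861*1/10 + 835/5861*1/10 + 744/5861*3/10 = 835/5861 = pi_D  (ok)
  1735/5861*1/10 + 1001/5861*1/10 + 1546/5861*1/10 + 835/5861*1/5 + 744/5861*1/5 = 744/5861 = pi_E  (ok)

Answer: 1735/5861 1001/5861 1546/5861 835/5861 744/5861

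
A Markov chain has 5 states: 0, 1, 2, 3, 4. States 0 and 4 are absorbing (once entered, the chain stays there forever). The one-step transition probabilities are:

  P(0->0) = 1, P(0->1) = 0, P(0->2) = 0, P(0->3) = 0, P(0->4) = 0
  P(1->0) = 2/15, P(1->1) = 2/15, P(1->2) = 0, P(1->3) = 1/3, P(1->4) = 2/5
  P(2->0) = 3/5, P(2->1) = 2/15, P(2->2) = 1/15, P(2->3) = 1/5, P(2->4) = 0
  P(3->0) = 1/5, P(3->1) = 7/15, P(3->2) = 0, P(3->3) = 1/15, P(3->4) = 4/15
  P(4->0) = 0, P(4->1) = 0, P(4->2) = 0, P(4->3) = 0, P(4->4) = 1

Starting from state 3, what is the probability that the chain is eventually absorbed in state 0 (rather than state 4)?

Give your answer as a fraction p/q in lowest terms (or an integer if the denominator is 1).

Answer: 53/147

Derivation:
Let a_i = P(absorbed in 0 | start in state i).
Boundary conditions: a_0 = 1, a_4 = 0.
For each transient state i, a_i = sum_j P(i->j) * a_j:
  a_1 = 2/15*a_0 + 2/15*a_1 + 0*a_2 + 1/3*a_3 + 2/5*a_4
  a_2 = 3/5*a_0 + 2/15*a_1 + 1/15*a_2 + 1/5*a_3 + 0*a_4
  a_3 = 1/5*a_0 + 7/15*a_1 + 0*a_2 + 1/15*a_3 + 4/15*a_4

Substituting a_0 = 1 and a_4 = 0, rearrange to (I - Q) a = r where r[i] = P(i -> 0):
  [13/15, 0, -1/3] . (a_1, a_2, a_3) = 2/15
  [-2/15, 14/15, -1/5] . (a_1, a_2, a_3) = 3/5
  [-7/15, 0, 14/15] . (a_1, a_2, a_3) = 1/5

Solving yields:
  a_1 = 43/147
  a_2 = 16/21
  a_3 = 53/147

Starting state is 3, so the absorption probability is a_3 = 53/147.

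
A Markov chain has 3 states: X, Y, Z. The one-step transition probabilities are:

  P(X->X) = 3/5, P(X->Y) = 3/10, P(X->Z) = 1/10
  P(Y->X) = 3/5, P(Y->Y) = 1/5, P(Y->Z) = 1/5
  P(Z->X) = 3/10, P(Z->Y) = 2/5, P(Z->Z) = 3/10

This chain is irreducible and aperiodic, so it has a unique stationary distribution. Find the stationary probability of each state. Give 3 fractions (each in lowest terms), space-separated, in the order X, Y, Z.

The stationary distribution satisfies pi = pi * P, i.e.:
  pi_X = 3/5*pi_X + 3/5*pi_Y + 3/10*pi_Z
  pi_Y = 3/10*pi_X + 1/5*pi_Y + 2/5*pi_Z
  pi_Z = 1/10*pi_X + 1/5*pi_Y + 3/10*pi_Z
with normalization: pi_X + pi_Y + pi_Z = 1.

Using the first 2 balance equations plus normalization, the linear system A*pi = b is:
  [-2/5, 3/5, 3/10] . pi = 0
  [3/10, -4/5, 2/5] . pi = 0
  [1, 1, 1] . pi = 1

Solving yields:
  pi_X = 16/29
  pi_Y = 25/87
  pi_Z = 14/87

Verification (pi * P):
  16/29*3/5 + 25/87*3/5 + 14/87*3/10 = 16/29 = pi_X  (ok)
  16/29*3/10 + 25/87*1/5 + 14/87*2/5 = 25/87 = pi_Y  (ok)
  16/29*1/10 + 25/87*1/5 + 14/87*3/10 = 14/87 = pi_Z  (ok)

Answer: 16/29 25/87 14/87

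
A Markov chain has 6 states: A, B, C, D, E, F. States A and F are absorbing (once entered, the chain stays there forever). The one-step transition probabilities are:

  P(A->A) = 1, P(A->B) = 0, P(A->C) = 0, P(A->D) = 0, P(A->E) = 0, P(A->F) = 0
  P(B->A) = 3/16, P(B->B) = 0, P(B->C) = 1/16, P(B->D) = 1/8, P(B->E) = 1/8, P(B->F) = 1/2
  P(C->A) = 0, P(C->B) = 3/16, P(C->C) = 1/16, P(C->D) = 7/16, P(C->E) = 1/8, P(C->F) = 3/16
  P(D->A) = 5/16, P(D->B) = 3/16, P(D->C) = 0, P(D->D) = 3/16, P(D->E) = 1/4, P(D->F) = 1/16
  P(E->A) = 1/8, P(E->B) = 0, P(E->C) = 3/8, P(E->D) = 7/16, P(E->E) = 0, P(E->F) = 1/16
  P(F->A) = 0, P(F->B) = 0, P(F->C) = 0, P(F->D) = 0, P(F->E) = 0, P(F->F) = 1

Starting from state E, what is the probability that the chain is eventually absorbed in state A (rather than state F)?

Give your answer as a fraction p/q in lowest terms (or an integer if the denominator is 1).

Answer: 550/951

Derivation:
Let a_i = P(absorbed in A | start in state i).
Boundary conditions: a_A = 1, a_F = 0.
For each transient state i, a_i = sum_j P(i->j) * a_j:
  a_B = 3/16*a_A + 0*a_B + 1/16*a_C + 1/8*a_D + 1/8*a_E + 1/2*a_F
  a_C = 0*a_A + 3/16*a_B + 1/16*a_C + 7/16*a_D + 1/8*a_E + 3/16*a_F
  a_D = 5/16*a_A + 3/16*a_B + 0*a_C + 3/16*a_D + 1/4*a_E + 1/16*a_F
  a_E = 1/8*a_A + 0*a_B + 3/8*a_C + 7/16*a_D + 0*a_E + 1/16*a_F

Substituting a_A = 1 and a_F = 0, rearrange to (I - Q) a = r where r[i] = P(i -> A):
  [1, -1/16, -1/8, -1/8] . (a_B, a_C, a_D, a_E) = 3/16
  [-3/16, 15/16, -7/16, -1/8] . (a_B, a_C, a_D, a_E) = 0
  [-3/16, 0, 13/16, -1/4] . (a_B, a_C, a_D, a_E) = 5/16
  [0, -3/8, -7/16, 1] . (a_B, a_C, a_D, a_E) = 1/8

Solving yields:
  a_B = 117/317
  a_C = 431/951
  a_D = 616/951
  a_E = 550/951

Starting state is E, so the absorption probability is a_E = 550/951.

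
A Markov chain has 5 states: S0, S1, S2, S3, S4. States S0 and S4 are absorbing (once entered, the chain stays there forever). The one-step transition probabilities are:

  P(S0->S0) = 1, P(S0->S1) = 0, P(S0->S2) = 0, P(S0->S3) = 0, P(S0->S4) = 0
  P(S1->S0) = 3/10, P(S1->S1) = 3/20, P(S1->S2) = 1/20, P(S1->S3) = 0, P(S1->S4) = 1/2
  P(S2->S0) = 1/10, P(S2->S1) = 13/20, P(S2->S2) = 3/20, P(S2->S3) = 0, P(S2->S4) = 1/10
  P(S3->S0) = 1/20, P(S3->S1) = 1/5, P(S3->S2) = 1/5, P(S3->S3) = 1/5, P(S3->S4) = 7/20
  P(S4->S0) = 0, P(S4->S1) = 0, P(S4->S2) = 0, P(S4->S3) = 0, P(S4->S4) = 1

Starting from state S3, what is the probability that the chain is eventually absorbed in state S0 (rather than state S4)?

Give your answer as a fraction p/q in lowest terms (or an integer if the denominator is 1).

Let a_i = P(absorbed in S0 | start in state i).
Boundary conditions: a_S0 = 1, a_S4 = 0.
For each transient state i, a_i = sum_j P(i->j) * a_j:
  a_S1 = 3/10*a_S0 + 3/20*a_S1 + 1/20*a_S2 + 0*a_S3 + 1/2*a_S4
  a_S2 = 1/10*a_S0 + 13/20*a_S1 + 3/20*a_S2 + 0*a_S3 + 1/10*a_S4
  a_S3 = 1/20*a_S0 + 1/5*a_S1 + 1/5*a_S2 + 1/5*a_S3 + 7/20*a_S4

Substituting a_S0 = 1 and a_S4 = 0, rearrange to (I - Q) a = r where r[i] = P(i -> S0):
  [17/20, -1/20, 0] . (a_S1, a_S2, a_S3) = 3/10
  [-13/20, 17/20, 0] . (a_S1, a_S2, a_S3) = 1/10
  [-1/5, -1/5, 4/5] . (a_S1, a_S2, a_S3) = 1/20

Solving yields:
  a_S1 = 26/69
  a_S2 = 28/69
  a_S3 = 95/368

Starting state is S3, so the absorption probability is a_S3 = 95/368.

Answer: 95/368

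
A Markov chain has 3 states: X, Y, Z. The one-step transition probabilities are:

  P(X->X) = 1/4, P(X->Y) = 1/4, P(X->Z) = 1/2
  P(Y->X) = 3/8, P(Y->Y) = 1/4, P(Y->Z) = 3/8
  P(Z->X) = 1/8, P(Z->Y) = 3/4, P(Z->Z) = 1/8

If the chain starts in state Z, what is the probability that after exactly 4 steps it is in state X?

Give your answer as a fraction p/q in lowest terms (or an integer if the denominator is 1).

Computing P^4 by repeated multiplication:
P^1 =
  X: [1/4, 1/4, 1/2]
  Y: [3/8, 1/4, 3/8]
  Z: [1/8, 3/4, 1/8]
P^2 =
  X: [7/32, 1/2, 9/32]
  Y: [15/64, 7/16, 21/64]
  Z: [21/64, 5/16, 23/64]
P^3 =
  X: [71/256, 25/64, 85/256]
  Y: [135/512, 53/128, 165/512]
  Z: [125/512, 55/128, 167/512]
P^4 =
  X: [527/2048, 213/512, 669/2048]
  Y: [1071/4096, 421/1024, 1341/4096]
  Z: [1077/4096, 423/1024, 1327/4096]

(P^4)[Z -> X] = 1077/4096

Answer: 1077/4096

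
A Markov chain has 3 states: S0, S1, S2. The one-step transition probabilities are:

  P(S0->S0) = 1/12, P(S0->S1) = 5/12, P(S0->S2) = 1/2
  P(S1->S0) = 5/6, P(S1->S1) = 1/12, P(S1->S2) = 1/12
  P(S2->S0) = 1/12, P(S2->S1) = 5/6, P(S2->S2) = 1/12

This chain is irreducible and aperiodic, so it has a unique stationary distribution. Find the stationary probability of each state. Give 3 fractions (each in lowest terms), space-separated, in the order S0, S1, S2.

The stationary distribution satisfies pi = pi * P, i.e.:
  pi_S0 = 1/12*pi_S0 + 5/6*pi_S1 + 1/12*pi_S2
  pi_S1 = 5/12*pi_S0 + 1/12*pi_S1 + 5/6*pi_S2
  pi_S2 = 1/2*pi_S0 + 1/12*pi_S1 + 1/12*pi_S2
with normalization: pi_S0 + pi_S1 + pi_S2 = 1.

Using the first 2 balance equations plus normalization, the linear system A*pi = b is:
  [-11/12, 5/6, 1/12] . pi = 0
  [5/12, -11/12, 5/6] . pi = 0
  [1, 1, 1] . pi = 1

Solving yields:
  pi_S0 = 37/99
  pi_S1 = 115/297
  pi_S2 = 71/297

Verification (pi * P):
  37/99*1/12 + 115/297*5/6 + 71/297*1/12 = 37/99 = pi_S0  (ok)
  37/99*5/12 + 115/297*1/12 + 71/297*5/6 = 115/297 = pi_S1  (ok)
  37/99*1/2 + 115/297*1/12 + 71/297*1/12 = 71/297 = pi_S2  (ok)

Answer: 37/99 115/297 71/297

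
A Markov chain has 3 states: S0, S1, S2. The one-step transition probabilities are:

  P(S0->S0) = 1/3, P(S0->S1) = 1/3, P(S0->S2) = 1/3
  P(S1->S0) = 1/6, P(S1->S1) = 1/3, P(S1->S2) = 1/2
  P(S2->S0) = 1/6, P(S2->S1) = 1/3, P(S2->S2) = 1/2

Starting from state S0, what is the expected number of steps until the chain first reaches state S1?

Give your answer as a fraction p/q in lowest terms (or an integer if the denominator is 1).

Let h_i = expected steps to first reach S1 from state i.
Boundary: h_S1 = 0.
First-step equations for the other states:
  h_S0 = 1 + 1/3*h_S0 + 1/3*h_S1 + 1/3*h_S2
  h_S2 = 1 + 1/6*h_S0 + 1/3*h_S1 + 1/2*h_S2

Substituting h_S1 = 0 and rearranging gives the linear system (I - Q) h = 1:
  [2/3, -1/3] . (h_S0, h_S2) = 1
  [-1/6, 1/2] . (h_S0, h_S2) = 1

Solving yields:
  h_S0 = 3
  h_S2 = 3

Starting state is S0, so the expected hitting time is h_S0 = 3.

Answer: 3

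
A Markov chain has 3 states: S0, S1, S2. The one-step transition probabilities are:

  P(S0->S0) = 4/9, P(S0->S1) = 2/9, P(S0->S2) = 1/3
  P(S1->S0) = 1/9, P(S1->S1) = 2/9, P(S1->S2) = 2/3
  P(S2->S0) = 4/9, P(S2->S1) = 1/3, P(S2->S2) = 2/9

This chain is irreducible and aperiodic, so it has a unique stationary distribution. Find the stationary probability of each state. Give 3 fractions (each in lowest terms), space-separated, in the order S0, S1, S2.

The stationary distribution satisfies pi = pi * P, i.e.:
  pi_S0 = 4/9*pi_S0 + 1/9*pi_S1 + 4/9*pi_S2
  pi_S1 = 2/9*pi_S0 + 2/9*pi_S1 + 1/3*pi_S2
  pi_S2 = 1/3*pi_S0 + 2/3*pi_S1 + 2/9*pi_S2
with normalization: pi_S0 + pi_S1 + pi_S2 = 1.

Using the first 2 balance equations plus normalization, the linear system A*pi = b is:
  [-5/9, 1/9, 4/9] . pi = 0
  [2/9, -7/9, 1/3] . pi = 0
  [1, 1, 1] . pi = 1

Solving yields:
  pi_S0 = 31/87
  pi_S1 = 23/87
  pi_S2 = 11/29

Verification (pi * P):
  31/87*4/9 + 23/87*1/9 + 11/29*4/9 = 31/87 = pi_S0  (ok)
  31/87*2/9 + 23/87*2/9 + 11/29*1/3 = 23/87 = pi_S1  (ok)
  31/87*1/3 + 23/87*2/3 + 11/29*2/9 = 11/29 = pi_S2  (ok)

Answer: 31/87 23/87 11/29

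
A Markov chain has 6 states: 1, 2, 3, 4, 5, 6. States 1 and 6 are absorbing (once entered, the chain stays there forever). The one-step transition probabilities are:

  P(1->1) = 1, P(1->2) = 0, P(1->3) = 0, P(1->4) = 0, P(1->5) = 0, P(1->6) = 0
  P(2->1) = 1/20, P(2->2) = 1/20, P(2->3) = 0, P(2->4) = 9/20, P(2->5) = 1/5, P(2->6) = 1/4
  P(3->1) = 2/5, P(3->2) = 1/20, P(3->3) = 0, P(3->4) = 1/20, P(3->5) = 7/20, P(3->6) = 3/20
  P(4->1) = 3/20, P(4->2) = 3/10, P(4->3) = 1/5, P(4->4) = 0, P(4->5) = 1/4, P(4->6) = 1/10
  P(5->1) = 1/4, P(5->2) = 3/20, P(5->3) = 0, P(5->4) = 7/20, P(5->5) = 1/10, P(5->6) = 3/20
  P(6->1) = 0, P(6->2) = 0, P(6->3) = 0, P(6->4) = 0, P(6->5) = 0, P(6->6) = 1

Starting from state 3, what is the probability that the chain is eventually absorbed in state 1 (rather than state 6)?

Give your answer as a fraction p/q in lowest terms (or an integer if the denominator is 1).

Answer: 2333/3610

Derivation:
Let a_i = P(absorbed in 1 | start in state i).
Boundary conditions: a_1 = 1, a_6 = 0.
For each transient state i, a_i = sum_j P(i->j) * a_j:
  a_2 = 1/20*a_1 + 1/20*a_2 + 0*a_3 + 9/20*a_4 + 1/5*a_5 + 1/4*a_6
  a_3 = 2/5*a_1 + 1/20*a_2 + 0*a_3 + 1/20*a_4 + 7/20*a_5 + 3/20*a_6
  a_4 = 3/20*a_1 + 3/10*a_2 + 1/5*a_3 + 0*a_4 + 1/4*a_5 + 1/10*a_6
  a_5 = 1/4*a_1 + 3/20*a_2 + 0*a_3 + 7/20*a_4 + 1/10*a_5 + 3/20*a_6

Substituting a_1 = 1 and a_6 = 0, rearrange to (I - Q) a = r where r[i] = P(i -> 1):
  [19/20, 0, -9/20, -1/5] . (a_2, a_3, a_4, a_5) = 1/20
  [-1/20, 1, -1/20, -7/20] . (a_2, a_3, a_4, a_5) = 2/5
  [-3/10, -1/5, 1, -1/4] . (a_2, a_3, a_4, a_5) = 3/20
  [-3/20, 0, -7/20, 9/10] . (a_2, a_3, a_4, a_5) = 1/4

Solving yields:
  a_2 = 41/95
  a_3 = 2333/3610
  a_4 = 992/1805
  a_5 = 1017/1805

Starting state is 3, so the absorption probability is a_3 = 2333/3610.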